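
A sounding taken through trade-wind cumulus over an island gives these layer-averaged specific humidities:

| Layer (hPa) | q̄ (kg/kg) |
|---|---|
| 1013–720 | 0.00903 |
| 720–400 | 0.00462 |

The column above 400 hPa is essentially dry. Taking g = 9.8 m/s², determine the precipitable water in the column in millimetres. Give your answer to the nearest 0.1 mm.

Precipitable water is the column-integrated vapour mass per unit area: PW = (1/g) Σ q̄ Δp, with q in kg/kg and Δp in Pa (1 kg/m² of water = 1 mm).
Layer 1013–720 hPa: Δp = 293 hPa = 29300 Pa, q̄ = 0.00903 kg/kg → 0.00903 × 29300 / 9.8 = 27.00 mm
Layer 720–400 hPa: Δp = 320 hPa = 32000 Pa, q̄ = 0.00462 kg/kg → 0.00462 × 32000 / 9.8 = 15.09 mm
PW = 27.00 + 15.09 = 42.09 ≈ 42.1 mm.

PW ≈ 42.1 mm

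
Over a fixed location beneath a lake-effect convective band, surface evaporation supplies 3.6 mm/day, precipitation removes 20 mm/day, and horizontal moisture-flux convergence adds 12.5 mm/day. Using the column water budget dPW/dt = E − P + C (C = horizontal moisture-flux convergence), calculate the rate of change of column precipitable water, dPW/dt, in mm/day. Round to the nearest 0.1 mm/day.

dPW/dt ≈ -3.9 mm/day

dPW/dt = E − P + C = 3.6 − 20 + (12.5) = -3.9 mm/day.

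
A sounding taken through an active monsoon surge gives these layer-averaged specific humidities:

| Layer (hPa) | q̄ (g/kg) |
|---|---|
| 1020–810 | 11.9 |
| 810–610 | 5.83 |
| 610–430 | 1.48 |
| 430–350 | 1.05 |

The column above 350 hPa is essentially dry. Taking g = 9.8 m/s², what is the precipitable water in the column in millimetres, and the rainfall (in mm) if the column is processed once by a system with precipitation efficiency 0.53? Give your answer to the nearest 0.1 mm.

Precipitable water is the column-integrated vapour mass per unit area: PW = (1/g) Σ q̄ Δp, with q in kg/kg and Δp in Pa (1 kg/m² of water = 1 mm).
Layer 1020–810 hPa: Δp = 210 hPa = 21000 Pa, q̄ = 0.0119 kg/kg → 0.0119 × 21000 / 9.8 = 25.50 mm
Layer 810–610 hPa: Δp = 200 hPa = 20000 Pa, q̄ = 0.00583 kg/kg → 0.00583 × 20000 / 9.8 = 11.90 mm
Layer 610–430 hPa: Δp = 180 hPa = 18000 Pa, q̄ = 0.00148 kg/kg → 0.00148 × 18000 / 9.8 = 2.72 mm
Layer 430–350 hPa: Δp = 80 hPa = 8000 Pa, q̄ = 0.00105 kg/kg → 0.00105 × 8000 / 9.8 = 0.86 mm
PW = 25.50 + 11.90 + 2.72 + 0.86 = 40.98 ≈ 41.0 mm.
Rainfall = ε × PW = 0.53 × 41.0 = 21.7 mm.

PW ≈ 41.0 mm; rainfall ≈ 21.7 mm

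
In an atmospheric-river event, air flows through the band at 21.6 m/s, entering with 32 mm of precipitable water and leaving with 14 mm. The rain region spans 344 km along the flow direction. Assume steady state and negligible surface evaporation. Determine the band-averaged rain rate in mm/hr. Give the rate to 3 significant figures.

R ≈ 4.07 mm/hr

Column moisture flux per unit crosswind length is F = V × PW.
Inflow: F_in = 21.6 × 32 = 691.2 mm·m/s
Outflow: F_out = 21.6 × 14 = 302.4 mm·m/s
Steady-state rate R = (F_in − F_out)/L = (691.2 − 302.4) / 344000 m = 1.130e-03 mm/s.
R = 1.130e-03 × 3600 = 4.07 mm/hr.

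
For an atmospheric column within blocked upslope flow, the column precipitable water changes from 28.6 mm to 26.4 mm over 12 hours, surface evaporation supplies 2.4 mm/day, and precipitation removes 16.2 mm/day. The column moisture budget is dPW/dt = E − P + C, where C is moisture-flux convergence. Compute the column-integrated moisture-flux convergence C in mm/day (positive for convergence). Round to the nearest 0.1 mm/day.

C ≈ 9.4 mm/day

dPW/dt = (26.4 − 28.6) mm / (12/24 day) = -4.400 mm/day.
C = dPW/dt − E + P = (-4.400) − 2.4 + 16.2 = 9.4 mm/day.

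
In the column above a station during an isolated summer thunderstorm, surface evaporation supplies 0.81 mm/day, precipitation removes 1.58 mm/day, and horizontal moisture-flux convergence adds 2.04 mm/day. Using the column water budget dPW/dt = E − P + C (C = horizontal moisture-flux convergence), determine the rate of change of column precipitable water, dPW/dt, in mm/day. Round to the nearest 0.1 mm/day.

dPW/dt = E − P + C = 0.81 − 1.58 + (2.04) = 1.3 mm/day.

dPW/dt ≈ 1.3 mm/day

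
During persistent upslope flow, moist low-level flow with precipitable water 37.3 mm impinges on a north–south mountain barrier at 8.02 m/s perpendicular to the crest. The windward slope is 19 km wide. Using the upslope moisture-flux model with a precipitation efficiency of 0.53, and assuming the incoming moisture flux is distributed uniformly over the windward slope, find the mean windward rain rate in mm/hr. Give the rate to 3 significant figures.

R ≈ 30.0 mm/hr

Incoming column moisture flux per unit ridge length: F = V × PW = 8.02 × 37.3 = 299.146 mm·m/s.
Spread over the 19 km slope with efficiency ε = 0.53: R = ε·F/W = 0.53 × 299.146 / 19000 m = 8.345e-03 mm/s.
R = 8.345e-03 × 3600 = 30.0 mm/hr.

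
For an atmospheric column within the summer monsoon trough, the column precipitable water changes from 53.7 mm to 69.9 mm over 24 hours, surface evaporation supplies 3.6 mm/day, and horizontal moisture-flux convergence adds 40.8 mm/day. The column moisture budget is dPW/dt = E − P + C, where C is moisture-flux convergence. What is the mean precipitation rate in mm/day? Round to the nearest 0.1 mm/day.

dPW/dt = (69.9 − 53.7) mm / (24/24 day) = +16.200 mm/day.
P = E + C − dPW/dt = 3.6 + (40.8) − (+16.200) = 28.2 mm/day.

P ≈ 28.2 mm/day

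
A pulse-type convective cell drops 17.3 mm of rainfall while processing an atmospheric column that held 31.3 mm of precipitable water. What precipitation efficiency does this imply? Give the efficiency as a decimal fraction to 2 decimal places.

ε ≈ 0.55

ε = rainfall / PW = 17.3 / 31.3 = 0.55.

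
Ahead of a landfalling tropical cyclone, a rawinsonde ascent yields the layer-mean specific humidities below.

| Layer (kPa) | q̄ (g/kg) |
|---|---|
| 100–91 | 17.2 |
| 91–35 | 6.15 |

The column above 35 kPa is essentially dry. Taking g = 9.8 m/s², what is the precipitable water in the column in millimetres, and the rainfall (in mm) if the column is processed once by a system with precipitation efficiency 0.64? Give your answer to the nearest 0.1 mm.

Precipitable water is the column-integrated vapour mass per unit area: PW = (1/g) Σ q̄ Δp, with q in kg/kg and Δp in Pa (1 kg/m² of water = 1 mm).
Layer 100–91 kPa: Δp = 90 hPa = 9000 Pa, q̄ = 0.0172 kg/kg → 0.0172 × 9000 / 9.8 = 15.80 mm
Layer 91–35 kPa: Δp = 560 hPa = 56000 Pa, q̄ = 0.00615 kg/kg → 0.00615 × 56000 / 9.8 = 35.14 mm
PW = 15.80 + 35.14 = 50.94 ≈ 50.9 mm.
Rainfall = ε × PW = 0.64 × 50.9 = 32.6 mm.

PW ≈ 50.9 mm; rainfall ≈ 32.6 mm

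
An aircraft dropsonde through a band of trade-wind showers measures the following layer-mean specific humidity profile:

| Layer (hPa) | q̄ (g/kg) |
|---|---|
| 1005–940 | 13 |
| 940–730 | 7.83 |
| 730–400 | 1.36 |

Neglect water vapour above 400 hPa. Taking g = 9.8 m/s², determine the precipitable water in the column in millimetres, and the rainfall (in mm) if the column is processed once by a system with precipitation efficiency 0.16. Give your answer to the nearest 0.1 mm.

Precipitable water is the column-integrated vapour mass per unit area: PW = (1/g) Σ q̄ Δp, with q in kg/kg and Δp in Pa (1 kg/m² of water = 1 mm).
Layer 1005–940 hPa: Δp = 65 hPa = 6500 Pa, q̄ = 0.013 kg/kg → 0.013 × 6500 / 9.8 = 8.62 mm
Layer 940–730 hPa: Δp = 210 hPa = 21000 Pa, q̄ = 0.00783 kg/kg → 0.00783 × 21000 / 9.8 = 16.78 mm
Layer 730–400 hPa: Δp = 330 hPa = 33000 Pa, q̄ = 0.00136 kg/kg → 0.00136 × 33000 / 9.8 = 4.58 mm
PW = 8.62 + 16.78 + 4.58 = 29.98 ≈ 30.0 mm.
Rainfall = ε × PW = 0.16 × 30.0 = 4.8 mm.

PW ≈ 30.0 mm; rainfall ≈ 4.8 mm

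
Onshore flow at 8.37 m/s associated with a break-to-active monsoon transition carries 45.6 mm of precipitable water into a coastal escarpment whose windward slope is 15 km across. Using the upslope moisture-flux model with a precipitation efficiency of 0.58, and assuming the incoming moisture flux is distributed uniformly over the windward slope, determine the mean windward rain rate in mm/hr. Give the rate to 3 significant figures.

Incoming column moisture flux per unit ridge length: F = V × PW = 8.37 × 45.6 = 381.672 mm·m/s.
Spread over the 15 km slope with efficiency ε = 0.58: R = ε·F/W = 0.58 × 381.672 / 15000 m = 1.476e-02 mm/s.
R = 1.476e-02 × 3600 = 53.1 mm/hr.

R ≈ 53.1 mm/hr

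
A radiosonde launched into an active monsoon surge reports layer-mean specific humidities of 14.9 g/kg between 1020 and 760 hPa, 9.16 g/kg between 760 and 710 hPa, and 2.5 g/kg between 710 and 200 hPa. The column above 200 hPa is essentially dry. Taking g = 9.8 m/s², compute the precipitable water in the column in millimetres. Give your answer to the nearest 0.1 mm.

PW ≈ 57.2 mm

Precipitable water is the column-integrated vapour mass per unit area: PW = (1/g) Σ q̄ Δp, with q in kg/kg and Δp in Pa (1 kg/m² of water = 1 mm).
Layer 1020–760 hPa: Δp = 260 hPa = 26000 Pa, q̄ = 0.0149 kg/kg → 0.0149 × 26000 / 9.8 = 39.53 mm
Layer 760–710 hPa: Δp = 50 hPa = 5000 Pa, q̄ = 0.00916 kg/kg → 0.00916 × 5000 / 9.8 = 4.67 mm
Layer 710–200 hPa: Δp = 510 hPa = 51000 Pa, q̄ = 0.0025 kg/kg → 0.0025 × 51000 / 9.8 = 13.01 mm
PW = 39.53 + 4.67 + 13.01 = 57.21 ≈ 57.2 mm.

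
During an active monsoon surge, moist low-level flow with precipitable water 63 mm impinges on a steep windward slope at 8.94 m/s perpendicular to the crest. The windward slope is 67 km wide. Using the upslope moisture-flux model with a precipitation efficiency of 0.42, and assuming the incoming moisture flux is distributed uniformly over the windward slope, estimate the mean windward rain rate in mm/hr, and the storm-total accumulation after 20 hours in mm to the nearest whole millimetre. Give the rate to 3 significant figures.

Incoming column moisture flux per unit ridge length: F = V × PW = 8.94 × 63 = 563.22 mm·m/s.
Spread over the 67 km slope with efficiency ε = 0.42: R = ε·F/W = 0.42 × 563.22 / 67000 m = 3.531e-03 mm/s.
R = 3.531e-03 × 3600 = 12.7 mm/hr.
Over 20 h: total = 12.7 × 20 = 254 mm.

R ≈ 12.7 mm/hr; total ≈ 254 mm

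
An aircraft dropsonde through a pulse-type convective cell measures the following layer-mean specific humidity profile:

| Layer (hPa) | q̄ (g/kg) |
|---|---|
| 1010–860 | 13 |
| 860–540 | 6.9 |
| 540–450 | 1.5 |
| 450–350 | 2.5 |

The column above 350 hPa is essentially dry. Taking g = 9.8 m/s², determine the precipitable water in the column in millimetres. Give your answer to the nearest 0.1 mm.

Precipitable water is the column-integrated vapour mass per unit area: PW = (1/g) Σ q̄ Δp, with q in kg/kg and Δp in Pa (1 kg/m² of water = 1 mm).
Layer 1010–860 hPa: Δp = 150 hPa = 15000 Pa, q̄ = 0.013 kg/kg → 0.013 × 15000 / 9.8 = 19.90 mm
Layer 860–540 hPa: Δp = 320 hPa = 32000 Pa, q̄ = 0.0069 kg/kg → 0.0069 × 32000 / 9.8 = 22.53 mm
Layer 540–450 hPa: Δp = 90 hPa = 9000 Pa, q̄ = 0.0015 kg/kg → 0.0015 × 9000 / 9.8 = 1.38 mm
Layer 450–350 hPa: Δp = 100 hPa = 10000 Pa, q̄ = 0.0025 kg/kg → 0.0025 × 10000 / 9.8 = 2.55 mm
PW = 19.90 + 22.53 + 1.38 + 2.55 = 46.36 ≈ 46.4 mm.

PW ≈ 46.4 mm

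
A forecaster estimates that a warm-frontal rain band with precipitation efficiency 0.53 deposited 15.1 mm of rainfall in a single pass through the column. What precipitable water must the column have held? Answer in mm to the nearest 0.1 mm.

PW ≈ 28.5 mm

PW = rainfall / ε = 15.1 / 0.53 = 28.5 mm.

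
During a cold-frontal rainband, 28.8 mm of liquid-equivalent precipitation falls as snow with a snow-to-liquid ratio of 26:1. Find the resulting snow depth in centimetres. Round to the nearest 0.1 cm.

Snow depth = liquid × ratio = 28.8 mm × 26 = 748.8 mm = 74.9 cm.

snow depth ≈ 74.9 cm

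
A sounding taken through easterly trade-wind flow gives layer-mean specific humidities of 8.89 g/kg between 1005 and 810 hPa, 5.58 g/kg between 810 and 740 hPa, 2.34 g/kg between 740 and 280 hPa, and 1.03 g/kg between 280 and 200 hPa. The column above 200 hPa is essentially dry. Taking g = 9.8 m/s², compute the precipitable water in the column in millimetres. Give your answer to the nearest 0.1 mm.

PW ≈ 33.5 mm

Precipitable water is the column-integrated vapour mass per unit area: PW = (1/g) Σ q̄ Δp, with q in kg/kg and Δp in Pa (1 kg/m² of water = 1 mm).
Layer 1005–810 hPa: Δp = 195 hPa = 19500 Pa, q̄ = 0.00889 kg/kg → 0.00889 × 19500 / 9.8 = 17.69 mm
Layer 810–740 hPa: Δp = 70 hPa = 7000 Pa, q̄ = 0.00558 kg/kg → 0.00558 × 7000 / 9.8 = 3.99 mm
Layer 740–280 hPa: Δp = 460 hPa = 46000 Pa, q̄ = 0.00234 kg/kg → 0.00234 × 46000 / 9.8 = 10.98 mm
Layer 280–200 hPa: Δp = 80 hPa = 8000 Pa, q̄ = 0.00103 kg/kg → 0.00103 × 8000 / 9.8 = 0.84 mm
PW = 17.69 + 3.99 + 10.98 + 0.84 = 33.50 ≈ 33.5 mm.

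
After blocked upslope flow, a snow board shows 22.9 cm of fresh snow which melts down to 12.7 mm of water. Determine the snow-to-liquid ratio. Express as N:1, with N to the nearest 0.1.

Ratio = snow depth / SWE = 229 mm / 12.7 mm = 18.0, i.e. 18.0:1.

ratio ≈ 18.0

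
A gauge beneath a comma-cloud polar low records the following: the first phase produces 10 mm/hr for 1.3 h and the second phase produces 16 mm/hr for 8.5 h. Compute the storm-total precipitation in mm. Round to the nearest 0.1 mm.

Total = Σ Rᵢ Δtᵢ = 10 × 1.3 + 16 × 8.5
      = 13 + 136 = 149.0 mm.

total ≈ 149.0 mm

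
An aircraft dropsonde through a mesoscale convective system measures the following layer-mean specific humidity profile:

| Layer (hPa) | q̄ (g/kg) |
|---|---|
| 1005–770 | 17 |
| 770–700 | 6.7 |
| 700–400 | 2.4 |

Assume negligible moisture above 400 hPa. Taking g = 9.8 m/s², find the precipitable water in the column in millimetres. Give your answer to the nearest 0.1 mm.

Precipitable water is the column-integrated vapour mass per unit area: PW = (1/g) Σ q̄ Δp, with q in kg/kg and Δp in Pa (1 kg/m² of water = 1 mm).
Layer 1005–770 hPa: Δp = 235 hPa = 23500 Pa, q̄ = 0.017 kg/kg → 0.017 × 23500 / 9.8 = 40.77 mm
Layer 770–700 hPa: Δp = 70 hPa = 7000 Pa, q̄ = 0.0067 kg/kg → 0.0067 × 7000 / 9.8 = 4.79 mm
Layer 700–400 hPa: Δp = 300 hPa = 30000 Pa, q̄ = 0.0024 kg/kg → 0.0024 × 30000 / 9.8 = 7.35 mm
PW = 40.77 + 4.79 + 7.35 = 52.91 ≈ 52.9 mm.

PW ≈ 52.9 mm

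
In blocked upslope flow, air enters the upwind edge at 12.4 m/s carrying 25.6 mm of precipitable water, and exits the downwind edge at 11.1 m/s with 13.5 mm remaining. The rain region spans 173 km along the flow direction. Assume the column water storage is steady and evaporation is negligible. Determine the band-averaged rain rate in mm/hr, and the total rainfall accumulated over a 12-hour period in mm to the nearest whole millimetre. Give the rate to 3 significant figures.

R ≈ 3.49 mm/hr; total ≈ 42 mm

Column moisture flux per unit crosswind length is F = V × PW.
Inflow: F_in = 12.4 × 25.6 = 317.44 mm·m/s
Outflow: F_out = 11.1 × 13.5 = 149.85 mm·m/s
Steady-state rate R = (F_in − F_out)/L = (317.44 − 149.85) / 173000 m = 9.687e-04 mm/s.
R = 9.687e-04 × 3600 = 3.49 mm/hr.
Over 12 h: total = 3.49 × 12 = 41.88 ≈ 42 mm.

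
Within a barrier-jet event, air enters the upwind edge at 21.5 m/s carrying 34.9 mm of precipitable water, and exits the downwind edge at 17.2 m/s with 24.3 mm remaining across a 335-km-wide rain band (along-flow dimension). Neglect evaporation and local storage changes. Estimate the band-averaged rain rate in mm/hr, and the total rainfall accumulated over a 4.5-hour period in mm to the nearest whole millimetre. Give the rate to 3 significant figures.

Column moisture flux per unit crosswind length is F = V × PW.
Inflow: F_in = 21.5 × 34.9 = 750.35 mm·m/s
Outflow: F_out = 17.2 × 24.3 = 417.96 mm·m/s
Steady-state rate R = (F_in − F_out)/L = (750.35 − 417.96) / 335000 m = 9.922e-04 mm/s.
R = 9.922e-04 × 3600 = 3.57 mm/hr.
Over 4.5 h: total = 3.57 × 4.5 = 16.065 ≈ 16 mm.

R ≈ 3.57 mm/hr; total ≈ 16 mm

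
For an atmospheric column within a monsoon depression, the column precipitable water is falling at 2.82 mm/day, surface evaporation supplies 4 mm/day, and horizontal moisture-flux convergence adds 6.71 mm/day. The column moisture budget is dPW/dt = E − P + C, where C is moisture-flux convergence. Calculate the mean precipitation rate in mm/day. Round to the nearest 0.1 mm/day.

P ≈ 13.5 mm/day

dPW/dt = -2.82 mm/day.
P = E + C − dPW/dt = 4 + (6.71) − (-2.82) = 13.5 mm/day.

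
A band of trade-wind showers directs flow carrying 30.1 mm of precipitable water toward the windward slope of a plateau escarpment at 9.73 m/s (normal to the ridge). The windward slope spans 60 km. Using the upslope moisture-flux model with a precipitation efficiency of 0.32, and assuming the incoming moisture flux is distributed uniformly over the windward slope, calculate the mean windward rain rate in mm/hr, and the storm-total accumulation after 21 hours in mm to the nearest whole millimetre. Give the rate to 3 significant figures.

R ≈ 5.62 mm/hr; total ≈ 118 mm

Incoming column moisture flux per unit ridge length: F = V × PW = 9.73 × 30.1 = 292.873 mm·m/s.
Spread over the 60 km slope with efficiency ε = 0.32: R = ε·F/W = 0.32 × 292.873 / 60000 m = 1.562e-03 mm/s.
R = 1.562e-03 × 3600 = 5.62 mm/hr.
Over 21 h: total = 5.62 × 21 = 118.02 ≈ 118 mm.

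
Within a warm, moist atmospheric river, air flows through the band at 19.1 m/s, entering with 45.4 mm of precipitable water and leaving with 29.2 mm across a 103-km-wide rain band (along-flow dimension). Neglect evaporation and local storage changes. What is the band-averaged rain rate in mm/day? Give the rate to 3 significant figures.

Column moisture flux per unit crosswind length is F = V × PW.
Inflow: F_in = 19.1 × 45.4 = 867.14 mm·m/s
Outflow: F_out = 19.1 × 29.2 = 557.72 mm·m/s
Steady-state rate R = (F_in − F_out)/L = (867.14 − 557.72) / 103000 m = 3.004e-03 mm/s.
R = 3.004e-03 × 3600 × 24 = 260 mm/day.

R ≈ 260 mm/day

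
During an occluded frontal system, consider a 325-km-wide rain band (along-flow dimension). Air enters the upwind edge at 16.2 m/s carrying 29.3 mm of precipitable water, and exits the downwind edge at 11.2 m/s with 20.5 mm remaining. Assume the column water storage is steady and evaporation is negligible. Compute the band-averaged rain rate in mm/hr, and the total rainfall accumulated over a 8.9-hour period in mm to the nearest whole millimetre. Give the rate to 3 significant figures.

R ≈ 2.71 mm/hr; total ≈ 24 mm

Column moisture flux per unit crosswind length is F = V × PW.
Inflow: F_in = 16.2 × 29.3 = 474.66 mm·m/s
Outflow: F_out = 11.2 × 20.5 = 229.6 mm·m/s
Steady-state rate R = (F_in − F_out)/L = (474.66 − 229.6) / 325000 m = 7.540e-04 mm/s.
R = 7.540e-04 × 3600 = 2.71 mm/hr.
Over 8.9 h: total = 2.71 × 8.9 = 24.119 ≈ 24 mm.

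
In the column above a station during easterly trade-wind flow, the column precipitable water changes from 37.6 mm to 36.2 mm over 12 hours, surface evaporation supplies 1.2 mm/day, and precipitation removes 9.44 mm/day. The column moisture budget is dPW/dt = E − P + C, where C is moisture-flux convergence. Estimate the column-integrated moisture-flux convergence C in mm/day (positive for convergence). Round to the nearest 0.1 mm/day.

C ≈ 5.4 mm/day

dPW/dt = (36.2 − 37.6) mm / (12/24 day) = -2.800 mm/day.
C = dPW/dt − E + P = (-2.800) − 1.2 + 9.44 = 5.4 mm/day.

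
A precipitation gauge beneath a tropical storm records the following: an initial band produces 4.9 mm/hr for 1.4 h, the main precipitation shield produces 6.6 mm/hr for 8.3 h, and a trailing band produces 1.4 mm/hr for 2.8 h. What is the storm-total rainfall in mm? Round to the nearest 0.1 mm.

total ≈ 65.6 mm

Total = Σ Rᵢ Δtᵢ = 4.9 × 1.4 + 6.6 × 8.3 + 1.4 × 2.8
      = 6.86 + 54.78 + 3.92 = 65.6 mm.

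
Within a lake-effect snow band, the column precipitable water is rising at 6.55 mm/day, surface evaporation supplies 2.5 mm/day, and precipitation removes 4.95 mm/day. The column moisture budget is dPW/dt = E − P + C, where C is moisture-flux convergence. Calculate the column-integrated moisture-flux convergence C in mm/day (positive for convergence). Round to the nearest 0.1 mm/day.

C ≈ 9.0 mm/day

dPW/dt = +6.55 mm/day.
C = dPW/dt − E + P = (+6.55) − 2.5 + 4.95 = 9.0 mm/day.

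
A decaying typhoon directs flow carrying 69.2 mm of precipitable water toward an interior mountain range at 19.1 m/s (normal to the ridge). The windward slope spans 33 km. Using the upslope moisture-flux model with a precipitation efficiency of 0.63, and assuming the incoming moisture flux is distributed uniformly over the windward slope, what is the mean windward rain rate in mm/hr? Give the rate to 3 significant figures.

R ≈ 90.8 mm/hr

Incoming column moisture flux per unit ridge length: F = V × PW = 19.1 × 69.2 = 1321.72 mm·m/s.
Spread over the 33 km slope with efficiency ε = 0.63: R = ε·F/W = 0.63 × 1321.72 / 33000 m = 2.523e-02 mm/s.
R = 2.523e-02 × 3600 = 90.8 mm/hr.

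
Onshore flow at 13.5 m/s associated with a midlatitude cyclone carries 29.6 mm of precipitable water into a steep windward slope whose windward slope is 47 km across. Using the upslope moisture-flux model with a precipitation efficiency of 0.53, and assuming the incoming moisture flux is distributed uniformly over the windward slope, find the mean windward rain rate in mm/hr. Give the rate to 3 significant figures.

Incoming column moisture flux per unit ridge length: F = V × PW = 13.5 × 29.6 = 399.6 mm·m/s.
Spread over the 47 km slope with efficiency ε = 0.53: R = ε·F/W = 0.53 × 399.6 / 47000 m = 4.506e-03 mm/s.
R = 4.506e-03 × 3600 = 16.2 mm/hr.

R ≈ 16.2 mm/hr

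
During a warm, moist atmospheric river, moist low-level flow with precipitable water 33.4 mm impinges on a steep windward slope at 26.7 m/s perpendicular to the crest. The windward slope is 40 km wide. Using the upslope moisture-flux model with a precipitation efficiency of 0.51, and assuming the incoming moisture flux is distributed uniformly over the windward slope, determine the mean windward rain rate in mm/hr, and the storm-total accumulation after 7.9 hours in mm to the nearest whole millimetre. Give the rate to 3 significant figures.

R ≈ 40.9 mm/hr; total ≈ 323 mm

Incoming column moisture flux per unit ridge length: F = V × PW = 26.7 × 33.4 = 891.78 mm·m/s.
Spread over the 40 km slope with efficiency ε = 0.51: R = ε·F/W = 0.51 × 891.78 / 40000 m = 1.137e-02 mm/s.
R = 1.137e-02 × 3600 = 40.9 mm/hr.
Over 7.9 h: total = 40.9 × 7.9 = 323.11 ≈ 323 mm.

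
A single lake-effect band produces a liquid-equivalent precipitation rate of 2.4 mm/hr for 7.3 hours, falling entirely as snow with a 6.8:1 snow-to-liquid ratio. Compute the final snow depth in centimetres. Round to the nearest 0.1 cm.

Liquid-equivalent depth = 2.4 × 7.3 = 17.52 mm.
Snow depth = 17.52 mm × 6.8 = 119.136 mm = 11.9 cm.

snow depth ≈ 11.9 cm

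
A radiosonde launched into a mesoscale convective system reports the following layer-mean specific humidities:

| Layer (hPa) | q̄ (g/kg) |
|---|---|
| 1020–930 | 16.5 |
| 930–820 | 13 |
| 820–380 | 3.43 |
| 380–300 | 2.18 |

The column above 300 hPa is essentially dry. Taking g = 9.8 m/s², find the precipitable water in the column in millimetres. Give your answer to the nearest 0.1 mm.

Precipitable water is the column-integrated vapour mass per unit area: PW = (1/g) Σ q̄ Δp, with q in kg/kg and Δp in Pa (1 kg/m² of water = 1 mm).
Layer 1020–930 hPa: Δp = 90 hPa = 9000 Pa, q̄ = 0.0165 kg/kg → 0.0165 × 9000 / 9.8 = 15.15 mm
Layer 930–820 hPa: Δp = 110 hPa = 11000 Pa, q̄ = 0.013 kg/kg → 0.013 × 11000 / 9.8 = 14.59 mm
Layer 820–380 hPa: Δp = 440 hPa = 44000 Pa, q̄ = 0.00343 kg/kg → 0.00343 × 44000 / 9.8 = 15.40 mm
Layer 380–300 hPa: Δp = 80 hPa = 8000 Pa, q̄ = 0.00218 kg/kg → 0.00218 × 8000 / 9.8 = 1.78 mm
PW = 15.15 + 14.59 + 15.40 + 1.78 = 46.92 ≈ 46.9 mm.

PW ≈ 46.9 mm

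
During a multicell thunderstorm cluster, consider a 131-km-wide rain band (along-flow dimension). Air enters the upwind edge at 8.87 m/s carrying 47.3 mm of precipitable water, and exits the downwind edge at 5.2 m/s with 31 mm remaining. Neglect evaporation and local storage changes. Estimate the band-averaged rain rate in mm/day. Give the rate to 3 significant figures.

Column moisture flux per unit crosswind length is F = V × PW.
Inflow: F_in = 8.87 × 47.3 = 419.551 mm·m/s
Outflow: F_out = 5.2 × 31 = 161.2 mm·m/s
Steady-state rate R = (F_in − F_out)/L = (419.551 − 161.2) / 131000 m = 1.972e-03 mm/s.
R = 1.972e-03 × 3600 × 24 = 170 mm/day.

R ≈ 170 mm/day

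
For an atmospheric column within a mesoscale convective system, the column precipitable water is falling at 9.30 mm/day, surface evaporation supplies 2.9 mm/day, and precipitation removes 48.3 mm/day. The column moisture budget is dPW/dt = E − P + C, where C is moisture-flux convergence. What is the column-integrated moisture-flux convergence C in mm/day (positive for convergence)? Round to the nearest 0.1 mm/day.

C ≈ 36.1 mm/day

dPW/dt = -9.30 mm/day.
C = dPW/dt − E + P = (-9.30) − 2.9 + 48.3 = 36.1 mm/day.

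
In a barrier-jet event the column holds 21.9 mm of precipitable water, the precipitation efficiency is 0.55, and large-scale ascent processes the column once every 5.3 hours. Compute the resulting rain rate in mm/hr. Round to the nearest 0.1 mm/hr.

R ≈ 2.3 mm/hr

Each overturning extracts ε × PW = 0.55 × 21.9 = 12.045 mm.
Rate = ε·PW / τ = 12.045 / 5.3 h = 2.3 mm/hr.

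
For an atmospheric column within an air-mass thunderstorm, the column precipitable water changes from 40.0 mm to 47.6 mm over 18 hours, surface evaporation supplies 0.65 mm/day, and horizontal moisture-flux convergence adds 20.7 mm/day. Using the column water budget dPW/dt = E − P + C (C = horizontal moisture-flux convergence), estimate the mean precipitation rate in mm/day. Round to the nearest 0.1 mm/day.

dPW/dt = (47.6 − 40.0) mm / (18/24 day) = +10.133 mm/day.
P = E + C − dPW/dt = 0.65 + (20.7) − (+10.133) = 11.2 mm/day.

P ≈ 11.2 mm/day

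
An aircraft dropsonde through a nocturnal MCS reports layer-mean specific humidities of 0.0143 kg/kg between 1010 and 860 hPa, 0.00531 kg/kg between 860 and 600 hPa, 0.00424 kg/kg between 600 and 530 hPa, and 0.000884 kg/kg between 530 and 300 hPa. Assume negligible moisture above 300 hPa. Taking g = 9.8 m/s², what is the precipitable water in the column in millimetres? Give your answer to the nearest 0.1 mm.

Precipitable water is the column-integrated vapour mass per unit area: PW = (1/g) Σ q̄ Δp, with q in kg/kg and Δp in Pa (1 kg/m² of water = 1 mm).
Layer 1010–860 hPa: Δp = 150 hPa = 15000 Pa, q̄ = 0.0143 kg/kg → 0.0143 × 15000 / 9.8 = 21.89 mm
Layer 860–600 hPa: Δp = 260 hPa = 26000 Pa, q̄ = 0.00531 kg/kg → 0.00531 × 26000 / 9.8 = 14.09 mm
Layer 600–530 hPa: Δp = 70 hPa = 7000 Pa, q̄ = 0.00424 kg/kg → 0.00424 × 7000 / 9.8 = 3.03 mm
Layer 530–300 hPa: Δp = 230 hPa = 23000 Pa, q̄ = 0.000884 kg/kg → 0.000884 × 23000 / 9.8 = 2.07 mm
PW = 21.89 + 14.09 + 3.03 + 2.07 = 41.08 ≈ 41.1 mm.

PW ≈ 41.1 mm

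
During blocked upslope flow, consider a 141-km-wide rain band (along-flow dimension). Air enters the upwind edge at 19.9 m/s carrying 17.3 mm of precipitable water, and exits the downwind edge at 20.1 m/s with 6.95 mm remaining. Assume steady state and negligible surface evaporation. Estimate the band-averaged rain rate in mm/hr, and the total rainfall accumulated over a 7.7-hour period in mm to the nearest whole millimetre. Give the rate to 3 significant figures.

R ≈ 5.22 mm/hr; total ≈ 40 mm

Column moisture flux per unit crosswind length is F = V × PW.
Inflow: F_in = 19.9 × 17.3 = 344.27 mm·m/s
Outflow: F_out = 20.1 × 6.95 = 139.695 mm·m/s
Steady-state rate R = (F_in − F_out)/L = (344.27 − 139.695) / 141000 m = 1.451e-03 mm/s.
R = 1.451e-03 × 3600 = 5.22 mm/hr.
Over 7.7 h: total = 5.22 × 7.7 = 40.194 ≈ 40 mm.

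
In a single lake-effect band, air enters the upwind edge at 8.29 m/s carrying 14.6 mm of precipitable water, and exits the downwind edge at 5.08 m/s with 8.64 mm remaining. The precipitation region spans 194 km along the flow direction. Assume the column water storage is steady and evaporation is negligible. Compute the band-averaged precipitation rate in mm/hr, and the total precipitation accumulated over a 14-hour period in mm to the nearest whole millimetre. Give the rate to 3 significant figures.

Column moisture flux per unit crosswind length is F = V × PW.
Inflow: F_in = 8.29 × 14.6 = 121.034 mm·m/s
Outflow: F_out = 5.08 × 8.64 = 43.8912 mm·m/s
Steady-state rate R = (F_in − F_out)/L = (121.034 − 43.8912) / 194000 m = 3.976e-04 mm/s.
R = 3.976e-04 × 3600 = 1.43 mm/hr.
Over 14 h: total = 1.43 × 14 = 20.02 ≈ 20 mm.

R ≈ 1.43 mm/hr; total ≈ 20 mm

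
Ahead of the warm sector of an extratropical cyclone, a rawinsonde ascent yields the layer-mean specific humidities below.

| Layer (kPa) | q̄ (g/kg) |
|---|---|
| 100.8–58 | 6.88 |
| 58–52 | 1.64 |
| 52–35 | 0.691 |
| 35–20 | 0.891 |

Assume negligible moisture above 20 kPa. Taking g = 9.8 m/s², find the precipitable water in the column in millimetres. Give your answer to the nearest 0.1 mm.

PW ≈ 33.6 mm

Precipitable water is the column-integrated vapour mass per unit area: PW = (1/g) Σ q̄ Δp, with q in kg/kg and Δp in Pa (1 kg/m² of water = 1 mm).
Layer 100.8–58 kPa: Δp = 428 hPa = 42800 Pa, q̄ = 0.00688 kg/kg → 0.00688 × 42800 / 9.8 = 30.05 mm
Layer 58–52 kPa: Δp = 60 hPa = 6000 Pa, q̄ = 0.00164 kg/kg → 0.00164 × 6000 / 9.8 = 1.00 mm
Layer 52–35 kPa: Δp = 170 hPa = 17000 Pa, q̄ = 0.000691 kg/kg → 0.000691 × 17000 / 9.8 = 1.20 mm
Layer 35–20 kPa: Δp = 150 hPa = 15000 Pa, q̄ = 0.000891 kg/kg → 0.000891 × 15000 / 9.8 = 1.36 mm
PW = 30.05 + 1.00 + 1.20 + 1.36 = 33.61 ≈ 33.6 mm.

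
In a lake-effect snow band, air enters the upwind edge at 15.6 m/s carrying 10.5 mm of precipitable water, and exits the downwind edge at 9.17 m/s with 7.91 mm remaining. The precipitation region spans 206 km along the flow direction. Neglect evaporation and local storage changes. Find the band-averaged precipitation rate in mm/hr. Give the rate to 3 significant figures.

R ≈ 1.59 mm/hr

Column moisture flux per unit crosswind length is F = V × PW.
Inflow: F_in = 15.6 × 10.5 = 163.8 mm·m/s
Outflow: F_out = 9.17 × 7.91 = 72.5347 mm·m/s
Steady-state rate R = (F_in − F_out)/L = (163.8 − 72.5347) / 206000 m = 4.430e-04 mm/s.
R = 4.430e-04 × 3600 = 1.59 mm/hr.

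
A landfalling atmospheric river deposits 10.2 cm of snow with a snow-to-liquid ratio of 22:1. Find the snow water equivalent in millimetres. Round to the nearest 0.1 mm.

SWE ≈ 4.6 mm

SWE = snow depth / ratio = 10.2 cm / 22 = 0.464 cm = 4.6 mm.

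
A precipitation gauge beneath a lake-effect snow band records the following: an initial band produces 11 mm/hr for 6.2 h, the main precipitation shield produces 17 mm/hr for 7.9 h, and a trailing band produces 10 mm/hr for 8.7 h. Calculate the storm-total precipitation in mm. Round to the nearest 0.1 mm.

Total = Σ Rᵢ Δtᵢ = 11 × 6.2 + 17 × 7.9 + 10 × 8.7
      = 68.2 + 134.3 + 87 = 289.5 mm.

total ≈ 289.5 mm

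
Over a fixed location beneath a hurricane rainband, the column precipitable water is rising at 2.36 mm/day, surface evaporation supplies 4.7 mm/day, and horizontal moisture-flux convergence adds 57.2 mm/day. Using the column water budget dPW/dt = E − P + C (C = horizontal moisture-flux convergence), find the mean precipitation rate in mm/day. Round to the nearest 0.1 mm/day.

dPW/dt = +2.36 mm/day.
P = E + C − dPW/dt = 4.7 + (57.2) − (+2.36) = 59.5 mm/day.

P ≈ 59.5 mm/day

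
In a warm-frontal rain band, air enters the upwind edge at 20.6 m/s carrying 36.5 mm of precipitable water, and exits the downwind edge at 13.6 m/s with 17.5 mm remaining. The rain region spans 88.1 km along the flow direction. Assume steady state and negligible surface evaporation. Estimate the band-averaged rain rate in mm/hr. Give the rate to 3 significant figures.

R ≈ 21.0 mm/hr

Column moisture flux per unit crosswind length is F = V × PW.
Inflow: F_in = 20.6 × 36.5 = 751.9 mm·m/s
Outflow: F_out = 13.6 × 17.5 = 238 mm·m/s
Steady-state rate R = (F_in − F_out)/L = (751.9 − 238) / 88100 m = 5.833e-03 mm/s.
R = 5.833e-03 × 3600 = 21.0 mm/hr.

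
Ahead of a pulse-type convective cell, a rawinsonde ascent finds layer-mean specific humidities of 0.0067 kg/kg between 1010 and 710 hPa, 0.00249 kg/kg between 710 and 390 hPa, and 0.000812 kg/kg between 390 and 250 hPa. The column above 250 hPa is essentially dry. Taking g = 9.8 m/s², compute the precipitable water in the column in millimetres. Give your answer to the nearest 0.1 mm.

PW ≈ 29.8 mm

Precipitable water is the column-integrated vapour mass per unit area: PW = (1/g) Σ q̄ Δp, with q in kg/kg and Δp in Pa (1 kg/m² of water = 1 mm).
Layer 1010–710 hPa: Δp = 300 hPa = 30000 Pa, q̄ = 0.0067 kg/kg → 0.0067 × 30000 / 9.8 = 20.51 mm
Layer 710–390 hPa: Δp = 320 hPa = 32000 Pa, q̄ = 0.00249 kg/kg → 0.00249 × 32000 / 9.8 = 8.13 mm
Layer 390–250 hPa: Δp = 140 hPa = 14000 Pa, q̄ = 0.000812 kg/kg → 0.000812 × 14000 / 9.8 = 1.16 mm
PW = 20.51 + 8.13 + 1.16 = 29.80 ≈ 29.8 mm.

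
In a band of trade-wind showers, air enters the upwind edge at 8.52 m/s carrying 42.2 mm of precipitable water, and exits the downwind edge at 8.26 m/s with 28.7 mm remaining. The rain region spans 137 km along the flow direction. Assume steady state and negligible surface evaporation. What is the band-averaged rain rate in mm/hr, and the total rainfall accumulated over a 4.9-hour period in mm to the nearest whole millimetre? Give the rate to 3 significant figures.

Column moisture flux per unit crosswind length is F = V × PW.
Inflow: F_in = 8.52 × 42.2 = 359.544 mm·m/s
Outflow: F_out = 8.26 × 28.7 = 237.062 mm·m/s
Steady-state rate R = (F_in − F_out)/L = (359.544 − 237.062) / 137000 m = 8.940e-04 mm/s.
R = 8.940e-04 × 3600 = 3.22 mm/hr.
Over 4.9 h: total = 3.22 × 4.9 = 15.778 ≈ 16 mm.

R ≈ 3.22 mm/hr; total ≈ 16 mm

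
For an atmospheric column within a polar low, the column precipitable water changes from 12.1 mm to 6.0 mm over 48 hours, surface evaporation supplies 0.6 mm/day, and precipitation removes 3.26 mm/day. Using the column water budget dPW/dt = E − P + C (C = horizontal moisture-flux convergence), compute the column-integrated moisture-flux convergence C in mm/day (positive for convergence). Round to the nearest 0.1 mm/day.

dPW/dt = (6.0 − 12.1) mm / (48/24 day) = -3.050 mm/day.
C = dPW/dt − E + P = (-3.050) − 0.6 + 3.26 = -0.4 mm/day.

C ≈ -0.4 mm/day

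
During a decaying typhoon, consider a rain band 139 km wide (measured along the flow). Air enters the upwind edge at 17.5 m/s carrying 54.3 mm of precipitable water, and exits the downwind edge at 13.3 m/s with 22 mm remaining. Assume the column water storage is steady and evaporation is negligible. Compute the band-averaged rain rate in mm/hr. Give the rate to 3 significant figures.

R ≈ 17.0 mm/hr

Column moisture flux per unit crosswind length is F = V × PW.
Inflow: F_in = 17.5 × 54.3 = 950.25 mm·m/s
Outflow: F_out = 13.3 × 22 = 292.6 mm·m/s
Steady-state rate R = (F_in − F_out)/L = (950.25 − 292.6) / 139000 m = 4.731e-03 mm/s.
R = 4.731e-03 × 3600 = 17.0 mm/hr.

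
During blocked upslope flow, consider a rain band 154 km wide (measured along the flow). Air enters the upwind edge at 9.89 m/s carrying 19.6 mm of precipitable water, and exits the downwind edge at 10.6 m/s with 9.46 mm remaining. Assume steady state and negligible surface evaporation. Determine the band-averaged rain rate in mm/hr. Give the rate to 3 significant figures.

Column moisture flux per unit crosswind length is F = V × PW.
Inflow: F_in = 9.89 × 19.6 = 193.844 mm·m/s
Outflow: F_out = 10.6 × 9.46 = 100.276 mm·m/s
Steady-state rate R = (F_in − F_out)/L = (193.844 − 100.276) / 154000 m = 6.076e-04 mm/s.
R = 6.076e-04 × 3600 = 2.19 mm/hr.

R ≈ 2.19 mm/hr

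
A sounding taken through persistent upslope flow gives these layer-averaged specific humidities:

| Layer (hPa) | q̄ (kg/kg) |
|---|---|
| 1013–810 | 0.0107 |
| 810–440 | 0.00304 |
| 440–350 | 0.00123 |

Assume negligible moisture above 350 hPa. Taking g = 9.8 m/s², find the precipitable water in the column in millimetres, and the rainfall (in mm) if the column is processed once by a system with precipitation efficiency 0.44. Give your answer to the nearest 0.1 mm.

Precipitable water is the column-integrated vapour mass per unit area: PW = (1/g) Σ q̄ Δp, with q in kg/kg and Δp in Pa (1 kg/m² of water = 1 mm).
Layer 1013–810 hPa: Δp = 203 hPa = 20300 Pa, q̄ = 0.0107 kg/kg → 0.0107 × 20300 / 9.8 = 22.16 mm
Layer 810–440 hPa: Δp = 370 hPa = 37000 Pa, q̄ = 0.00304 kg/kg → 0.00304 × 37000 / 9.8 = 11.48 mm
Layer 440–350 hPa: Δp = 90 hPa = 9000 Pa, q̄ = 0.00123 kg/kg → 0.00123 × 9000 / 9.8 = 1.13 mm
PW = 22.16 + 11.48 + 1.13 = 34.77 ≈ 34.8 mm.
Rainfall = ε × PW = 0.44 × 34.8 = 15.3 mm.

PW ≈ 34.8 mm; rainfall ≈ 15.3 mm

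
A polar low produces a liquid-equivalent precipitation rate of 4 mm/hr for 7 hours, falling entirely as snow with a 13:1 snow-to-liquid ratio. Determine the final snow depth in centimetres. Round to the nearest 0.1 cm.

snow depth ≈ 36.4 cm

Liquid-equivalent depth = 4 × 7 = 28 mm.
Snow depth = 28 mm × 13 = 364 mm = 36.4 cm.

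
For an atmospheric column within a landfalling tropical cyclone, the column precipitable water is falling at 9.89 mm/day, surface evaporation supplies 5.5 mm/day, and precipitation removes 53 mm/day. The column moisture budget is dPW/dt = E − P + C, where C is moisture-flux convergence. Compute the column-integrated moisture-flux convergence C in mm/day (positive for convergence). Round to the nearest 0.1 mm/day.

dPW/dt = -9.89 mm/day.
C = dPW/dt − E + P = (-9.89) − 5.5 + 53 = 37.6 mm/day.

C ≈ 37.6 mm/day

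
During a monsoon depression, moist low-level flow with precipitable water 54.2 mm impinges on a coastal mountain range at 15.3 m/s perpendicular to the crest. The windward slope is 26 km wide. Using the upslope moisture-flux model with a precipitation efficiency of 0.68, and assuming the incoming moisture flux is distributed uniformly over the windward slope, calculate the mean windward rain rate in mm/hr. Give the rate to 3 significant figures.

Incoming column moisture flux per unit ridge length: F = V × PW = 15.3 × 54.2 = 829.26 mm·m/s.
Spread over the 26 km slope with efficiency ε = 0.68: R = ε·F/W = 0.68 × 829.26 / 26000 m = 2.169e-02 mm/s.
R = 2.169e-02 × 3600 = 78.1 mm/hr.

R ≈ 78.1 mm/hr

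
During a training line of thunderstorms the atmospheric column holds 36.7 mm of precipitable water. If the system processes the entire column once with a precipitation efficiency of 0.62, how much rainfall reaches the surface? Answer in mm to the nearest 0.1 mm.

Rainfall = ε × PW = 0.62 × 36.7 = 22.8 mm.

rainfall ≈ 22.8 mm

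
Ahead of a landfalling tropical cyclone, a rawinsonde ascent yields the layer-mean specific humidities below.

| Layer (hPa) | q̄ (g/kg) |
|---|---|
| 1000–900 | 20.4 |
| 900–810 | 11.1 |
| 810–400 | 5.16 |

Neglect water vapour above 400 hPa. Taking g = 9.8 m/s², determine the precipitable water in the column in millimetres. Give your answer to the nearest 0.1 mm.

Precipitable water is the column-integrated vapour mass per unit area: PW = (1/g) Σ q̄ Δp, with q in kg/kg and Δp in Pa (1 kg/m² of water = 1 mm).
Layer 1000–900 hPa: Δp = 100 hPa = 10000 Pa, q̄ = 0.0204 kg/kg → 0.0204 × 10000 / 9.8 = 20.82 mm
Layer 900–810 hPa: Δp = 90 hPa = 9000 Pa, q̄ = 0.0111 kg/kg → 0.0111 × 9000 / 9.8 = 10.19 mm
Layer 810–400 hPa: Δp = 410 hPa = 41000 Pa, q̄ = 0.00516 kg/kg → 0.00516 × 41000 / 9.8 = 21.59 mm
PW = 20.82 + 10.19 + 21.59 = 52.60 ≈ 52.6 mm.

PW ≈ 52.6 mm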